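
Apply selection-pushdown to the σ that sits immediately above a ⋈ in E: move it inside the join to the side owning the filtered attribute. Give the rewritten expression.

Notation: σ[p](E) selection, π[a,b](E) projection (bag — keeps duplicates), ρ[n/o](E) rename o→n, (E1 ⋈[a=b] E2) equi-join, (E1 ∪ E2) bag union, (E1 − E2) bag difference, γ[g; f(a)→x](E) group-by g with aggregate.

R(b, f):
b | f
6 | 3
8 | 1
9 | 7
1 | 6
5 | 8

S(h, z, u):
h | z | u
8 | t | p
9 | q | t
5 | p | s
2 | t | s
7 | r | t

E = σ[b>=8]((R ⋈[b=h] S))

σ filters on b, owned by the left side.
E' = (σ[b>=8](R) ⋈[b=h] S)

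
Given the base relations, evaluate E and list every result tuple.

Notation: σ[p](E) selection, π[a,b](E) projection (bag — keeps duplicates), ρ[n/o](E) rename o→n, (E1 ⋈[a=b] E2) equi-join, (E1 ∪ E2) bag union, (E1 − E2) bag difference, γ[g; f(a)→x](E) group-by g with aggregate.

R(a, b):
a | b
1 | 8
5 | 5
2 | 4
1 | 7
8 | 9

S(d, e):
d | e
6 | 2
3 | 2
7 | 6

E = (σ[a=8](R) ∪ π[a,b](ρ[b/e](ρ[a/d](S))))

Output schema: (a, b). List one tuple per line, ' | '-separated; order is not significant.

Subexpression sizes:
  R → 5
  σ[a=8](R) → 1
  S → 3
  ρ[a/d](S) → 3
  ρ[b/e](ρ[a/d](S)) → 3
  π[a,b](ρ[b/e](ρ[a/d](S))) → 3
  (σ[a=8](R) ∪ π[a,b](ρ[b/e](ρ[a/d](S)))) → 4

== RESULT ==
a | b
3 | 2
6 | 2
7 | 6
8 | 9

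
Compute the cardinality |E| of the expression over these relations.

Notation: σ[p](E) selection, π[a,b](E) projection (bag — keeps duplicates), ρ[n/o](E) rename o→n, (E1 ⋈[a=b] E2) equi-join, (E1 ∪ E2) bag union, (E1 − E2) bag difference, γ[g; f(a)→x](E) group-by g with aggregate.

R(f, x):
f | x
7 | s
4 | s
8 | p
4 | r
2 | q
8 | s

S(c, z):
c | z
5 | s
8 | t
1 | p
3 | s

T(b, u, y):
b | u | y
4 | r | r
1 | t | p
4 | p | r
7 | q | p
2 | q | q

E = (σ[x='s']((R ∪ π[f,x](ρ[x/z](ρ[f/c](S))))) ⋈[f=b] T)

Row counts bottom-up:
  R → 6
  S → 4
  ρ[f/c](S) → 4
  ρ[x/z](ρ[f/c](S)) → 4
  π[f,x](ρ[x/z](ρ[f/c](S))) → 4
  (R ∪ π[f,x](ρ[x/z](ρ[f/c](S)))) → 10
  σ[x='s']((R ∪ π[f,x](ρ[x/z](ρ[f/c](S))))) → 5
  T → 5
  (σ[x='s']((R ∪ π[f,x](ρ[x/z](ρ[f/c](S))))) ⋈[f=b] T) → 3

|E| = 3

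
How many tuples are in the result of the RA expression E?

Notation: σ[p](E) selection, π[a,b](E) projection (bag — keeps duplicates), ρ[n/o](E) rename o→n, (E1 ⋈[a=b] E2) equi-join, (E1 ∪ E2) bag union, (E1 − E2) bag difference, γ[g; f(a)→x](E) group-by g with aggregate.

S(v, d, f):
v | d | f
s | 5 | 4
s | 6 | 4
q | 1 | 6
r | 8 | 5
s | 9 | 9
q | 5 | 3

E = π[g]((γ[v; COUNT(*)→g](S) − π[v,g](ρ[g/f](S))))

Row counts bottom-up:
  S → 6
  γ[v; COUNT(*)→g](S) → 3
  S → 6
  ρ[g/f](S) → 6
  π[v,g](ρ[g/f](S)) → 6
  (γ[v; COUNT(*)→g](S) − π[v,g](ρ[g/f](S))) → 3
  π[g]((γ[v; COUNT(*)→g](S) − π[v,g](ρ[g/f](S)))) → 3

|E| = 3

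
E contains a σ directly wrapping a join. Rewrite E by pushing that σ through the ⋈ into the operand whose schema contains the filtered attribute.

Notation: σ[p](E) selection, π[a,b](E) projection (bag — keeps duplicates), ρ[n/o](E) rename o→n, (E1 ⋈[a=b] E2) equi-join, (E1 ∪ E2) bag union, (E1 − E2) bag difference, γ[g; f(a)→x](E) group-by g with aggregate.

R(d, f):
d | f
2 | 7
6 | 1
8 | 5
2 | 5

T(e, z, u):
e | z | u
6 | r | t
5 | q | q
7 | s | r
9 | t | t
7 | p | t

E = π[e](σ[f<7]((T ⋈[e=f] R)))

σ filters on f, owned by the right side.
E' = π[e]((T ⋈[e=f] σ[f<7](R)))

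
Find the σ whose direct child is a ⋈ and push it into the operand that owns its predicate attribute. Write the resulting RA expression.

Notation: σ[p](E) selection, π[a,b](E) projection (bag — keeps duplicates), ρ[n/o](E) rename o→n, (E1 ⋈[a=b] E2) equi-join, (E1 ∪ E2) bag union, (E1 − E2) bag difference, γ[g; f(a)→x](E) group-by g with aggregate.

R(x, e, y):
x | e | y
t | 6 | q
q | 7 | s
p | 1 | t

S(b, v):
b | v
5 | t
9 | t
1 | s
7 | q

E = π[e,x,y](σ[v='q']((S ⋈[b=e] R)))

σ filters on v, owned by the left side.
E' = π[e,x,y]((σ[v='q'](S) ⋈[b=e] R))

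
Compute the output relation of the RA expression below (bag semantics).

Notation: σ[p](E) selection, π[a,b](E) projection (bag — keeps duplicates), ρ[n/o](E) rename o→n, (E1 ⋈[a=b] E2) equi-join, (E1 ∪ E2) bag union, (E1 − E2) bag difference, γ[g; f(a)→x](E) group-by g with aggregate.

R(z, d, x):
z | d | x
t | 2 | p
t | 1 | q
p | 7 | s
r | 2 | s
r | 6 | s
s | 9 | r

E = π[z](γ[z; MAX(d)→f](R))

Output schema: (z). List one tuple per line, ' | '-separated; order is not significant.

Subexpression sizes:
  R → 6
  γ[z; MAX(d)→f](R) → 4
  π[z](γ[z; MAX(d)→f](R)) → 4

== RESULT ==
z
p
r
s
t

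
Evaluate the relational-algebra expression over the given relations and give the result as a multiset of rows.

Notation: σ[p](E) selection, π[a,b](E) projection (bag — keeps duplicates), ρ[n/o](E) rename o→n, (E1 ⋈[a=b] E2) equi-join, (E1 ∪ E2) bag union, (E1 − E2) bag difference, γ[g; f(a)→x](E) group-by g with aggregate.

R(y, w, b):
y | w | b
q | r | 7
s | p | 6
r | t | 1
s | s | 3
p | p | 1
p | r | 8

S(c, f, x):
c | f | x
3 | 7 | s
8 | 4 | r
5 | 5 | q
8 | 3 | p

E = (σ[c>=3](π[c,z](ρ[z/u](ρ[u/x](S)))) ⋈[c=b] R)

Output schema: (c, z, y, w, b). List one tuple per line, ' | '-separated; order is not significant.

Subexpression sizes:
  S → 4
  ρ[u/x](S) → 4
  ρ[z/u](ρ[u/x](S)) → 4
  π[c,z](ρ[z/u](ρ[u/x](S))) → 4
  σ[c>=3](π[c,z](ρ[z/u](ρ[u/x](S)))) → 4
  R → 6
  (σ[c>=3](π[c,z](ρ[z/u](ρ[u/x](S)))) ⋈[c=b] R) → 3

== RESULT ==
c | z | y | w | b
3 | s | s | s | 3
8 | p | p | r | 8
8 | r | p | r | 8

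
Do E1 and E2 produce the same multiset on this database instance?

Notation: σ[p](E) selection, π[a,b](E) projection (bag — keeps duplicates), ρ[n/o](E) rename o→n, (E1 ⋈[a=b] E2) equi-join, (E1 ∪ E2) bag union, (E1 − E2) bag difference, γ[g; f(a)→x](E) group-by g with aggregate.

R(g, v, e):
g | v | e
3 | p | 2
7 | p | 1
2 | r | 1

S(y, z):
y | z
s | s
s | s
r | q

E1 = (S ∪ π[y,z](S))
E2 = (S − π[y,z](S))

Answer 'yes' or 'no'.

E1 per-node cardinality:
  S → 3
  S → 3
  π[y,z](S) → 3
  (S ∪ π[y,z](S)) → 6
E2 per-node cardinality:
  S → 3
  S → 3
  π[y,z](S) → 3
  (S − π[y,z](S)) → 0

E1 result:
y | z
r | q
r | q
s | s
s | s
s | s
s | s
E2 result:
y | z
(0 rows)
Witness: ('s', 's') appears 4× in E1 but 0× in E2.

no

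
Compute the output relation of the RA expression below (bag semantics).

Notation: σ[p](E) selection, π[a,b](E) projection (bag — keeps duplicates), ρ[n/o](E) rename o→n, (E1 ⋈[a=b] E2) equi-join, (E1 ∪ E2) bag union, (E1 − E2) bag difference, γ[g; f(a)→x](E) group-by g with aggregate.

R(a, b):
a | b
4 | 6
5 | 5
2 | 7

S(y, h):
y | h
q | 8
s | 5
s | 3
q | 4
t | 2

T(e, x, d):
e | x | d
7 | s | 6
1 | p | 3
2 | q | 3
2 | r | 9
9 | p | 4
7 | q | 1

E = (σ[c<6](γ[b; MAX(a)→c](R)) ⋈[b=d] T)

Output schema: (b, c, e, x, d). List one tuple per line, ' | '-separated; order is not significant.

Subexpression sizes:
  R → 3
  γ[b; MAX(a)→c](R) → 3
  σ[c<6](γ[b; MAX(a)→c](R)) → 3
  T → 6
  (σ[c<6](γ[b; MAX(a)→c](R)) ⋈[b=d] T) → 1

== RESULT ==
b | c | e | x | d
6 | 4 | 7 | s | 6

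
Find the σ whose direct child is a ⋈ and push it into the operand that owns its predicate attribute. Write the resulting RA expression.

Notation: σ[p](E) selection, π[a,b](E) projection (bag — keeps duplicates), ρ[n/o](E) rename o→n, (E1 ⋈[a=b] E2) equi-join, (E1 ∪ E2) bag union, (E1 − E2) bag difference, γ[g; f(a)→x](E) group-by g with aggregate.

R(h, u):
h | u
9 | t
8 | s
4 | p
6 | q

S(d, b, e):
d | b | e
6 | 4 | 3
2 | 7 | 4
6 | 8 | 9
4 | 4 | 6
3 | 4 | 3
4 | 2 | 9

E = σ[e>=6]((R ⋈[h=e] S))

σ filters on e, owned by the right side.
E' = (R ⋈[h=e] σ[e>=6](S))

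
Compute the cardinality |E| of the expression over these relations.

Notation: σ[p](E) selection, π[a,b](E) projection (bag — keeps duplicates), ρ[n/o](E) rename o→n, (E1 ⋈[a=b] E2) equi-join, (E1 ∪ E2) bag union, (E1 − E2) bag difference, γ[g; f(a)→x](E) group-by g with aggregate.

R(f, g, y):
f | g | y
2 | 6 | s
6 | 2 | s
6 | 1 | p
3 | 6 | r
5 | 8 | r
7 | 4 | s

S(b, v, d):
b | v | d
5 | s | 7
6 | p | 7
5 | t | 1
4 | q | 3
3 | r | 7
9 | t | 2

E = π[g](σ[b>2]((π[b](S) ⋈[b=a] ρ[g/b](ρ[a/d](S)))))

Subexpression sizes:
  S → 6
  π[b](S) → 6
  S → 6
  ρ[a/d](S) → 6
  ρ[g/b](ρ[a/d](S)) → 6
  (π[b](S) ⋈[b=a] ρ[g/b](ρ[a/d](S))) → 1
  σ[b>2]((π[b](S) ⋈[b=a] ρ[g/b](ρ[a/d](S)))) → 1
  π[g](σ[b>2]((π[b](S) ⋈[b=a] ρ[g/b](ρ[a/d](S))))) → 1

|E| = 1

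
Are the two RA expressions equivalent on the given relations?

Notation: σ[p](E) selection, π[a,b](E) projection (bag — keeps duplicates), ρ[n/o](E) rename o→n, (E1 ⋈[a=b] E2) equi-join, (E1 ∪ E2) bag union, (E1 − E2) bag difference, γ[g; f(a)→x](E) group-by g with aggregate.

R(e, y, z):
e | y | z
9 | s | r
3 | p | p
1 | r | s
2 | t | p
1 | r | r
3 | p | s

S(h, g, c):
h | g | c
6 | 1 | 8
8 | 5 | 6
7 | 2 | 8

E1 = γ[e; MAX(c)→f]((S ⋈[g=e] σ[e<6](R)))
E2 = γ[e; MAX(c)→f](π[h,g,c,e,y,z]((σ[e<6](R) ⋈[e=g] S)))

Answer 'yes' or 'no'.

E1 stepwise |·|:
  S → 3
  R → 6
  σ[e<6](R) → 5
  (S ⋈[g=e] σ[e<6](R)) → 3
  γ[e; MAX(c)→f]((S ⋈[g=e] σ[e<6](R))) → 2
E2 stepwise |·|:
  R → 6
  σ[e<6](R) → 5
  S → 3
  (σ[e<6](R) ⋈[e=g] S) → 3
  π[h,g,c,e,y,z]((σ[e<6](R) ⋈[e=g] S)) → 3
  γ[e; MAX(c)→f](π[h,g,c,e,y,z]((σ[e<6](R) ⋈[e=g] S))) → 2

E1 and E2 produce the same multiset:
e | f
1 | 8
2 | 8

yes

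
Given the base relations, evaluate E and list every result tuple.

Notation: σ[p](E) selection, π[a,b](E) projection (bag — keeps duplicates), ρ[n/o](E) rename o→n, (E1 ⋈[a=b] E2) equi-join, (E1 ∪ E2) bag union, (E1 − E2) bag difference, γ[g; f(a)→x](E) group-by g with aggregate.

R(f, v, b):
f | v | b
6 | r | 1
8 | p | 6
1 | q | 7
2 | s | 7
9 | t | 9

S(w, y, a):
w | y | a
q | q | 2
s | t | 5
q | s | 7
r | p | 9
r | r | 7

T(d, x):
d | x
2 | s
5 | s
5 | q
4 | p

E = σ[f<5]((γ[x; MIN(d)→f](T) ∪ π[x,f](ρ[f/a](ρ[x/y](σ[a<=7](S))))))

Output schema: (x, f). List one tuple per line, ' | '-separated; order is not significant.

Stepwise |·|:
  T → 4
  γ[x; MIN(d)→f](T) → 3
  S → 5
  σ[a<=7](S) → 4
  ρ[x/y](σ[a<=7](S)) → 4
  ρ[f/a](ρ[x/y](σ[a<=7](S))) → 4
  π[x,f](ρ[f/a](ρ[x/y](σ[a<=7](S)))) → 4
  (γ[x; MIN(d)→f](T) ∪ π[x,f](ρ[f/a](ρ[x/y](σ[a<=7](S))))) → 7
  σ[f<5]((γ[x; MIN(d)→f](T) ∪ π[x,f](ρ[f/a](ρ[x/y](σ[a<=7](S)))))) → 3

== RESULT ==
x | f
p | 4
q | 2
s | 2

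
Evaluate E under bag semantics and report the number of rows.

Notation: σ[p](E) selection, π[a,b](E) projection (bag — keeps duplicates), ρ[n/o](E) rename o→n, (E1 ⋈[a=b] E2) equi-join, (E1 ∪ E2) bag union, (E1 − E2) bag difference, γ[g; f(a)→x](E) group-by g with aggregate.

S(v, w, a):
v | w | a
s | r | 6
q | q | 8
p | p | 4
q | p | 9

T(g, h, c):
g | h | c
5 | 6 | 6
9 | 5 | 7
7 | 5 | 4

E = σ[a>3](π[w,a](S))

Per-node cardinality:
  S → 4
  π[w,a](S) → 4
  σ[a>3](π[w,a](S)) → 4

|E| = 4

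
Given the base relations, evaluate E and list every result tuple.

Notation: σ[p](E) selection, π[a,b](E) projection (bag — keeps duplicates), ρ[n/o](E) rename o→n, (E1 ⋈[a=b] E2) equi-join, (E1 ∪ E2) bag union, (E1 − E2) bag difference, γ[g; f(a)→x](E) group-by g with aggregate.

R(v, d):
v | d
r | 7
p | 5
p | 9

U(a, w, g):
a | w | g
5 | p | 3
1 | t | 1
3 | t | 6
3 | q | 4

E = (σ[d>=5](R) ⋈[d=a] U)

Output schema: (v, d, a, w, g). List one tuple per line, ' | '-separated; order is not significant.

Row counts bottom-up:
  R → 3
  σ[d>=5](R) → 3
  U → 4
  (σ[d>=5](R) ⋈[d=a] U) → 1

== RESULT ==
v | d | a | w | g
p | 5 | 5 | p | 3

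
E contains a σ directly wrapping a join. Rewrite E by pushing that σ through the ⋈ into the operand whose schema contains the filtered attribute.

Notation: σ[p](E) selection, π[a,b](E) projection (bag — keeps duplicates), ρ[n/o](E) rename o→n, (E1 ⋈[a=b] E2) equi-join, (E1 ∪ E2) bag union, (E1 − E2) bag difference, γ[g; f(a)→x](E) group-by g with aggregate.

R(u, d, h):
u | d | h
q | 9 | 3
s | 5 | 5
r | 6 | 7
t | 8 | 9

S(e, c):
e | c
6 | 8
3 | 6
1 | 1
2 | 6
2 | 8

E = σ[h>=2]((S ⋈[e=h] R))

σ filters on h, owned by the right side.
E' = (S ⋈[e=h] σ[h>=2](R))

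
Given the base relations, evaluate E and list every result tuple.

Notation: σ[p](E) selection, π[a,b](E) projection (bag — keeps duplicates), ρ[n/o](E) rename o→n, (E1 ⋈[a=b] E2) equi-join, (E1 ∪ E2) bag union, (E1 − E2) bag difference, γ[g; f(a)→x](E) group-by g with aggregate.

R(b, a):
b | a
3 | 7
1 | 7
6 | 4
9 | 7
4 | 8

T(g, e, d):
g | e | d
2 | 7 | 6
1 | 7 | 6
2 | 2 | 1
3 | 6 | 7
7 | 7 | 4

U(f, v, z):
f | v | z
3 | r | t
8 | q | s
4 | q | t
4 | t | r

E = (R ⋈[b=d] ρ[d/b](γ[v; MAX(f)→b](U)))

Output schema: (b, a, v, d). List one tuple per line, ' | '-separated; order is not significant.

Per-node cardinality:
  R → 5
  U → 4
  γ[v; MAX(f)→b](U) → 3
  ρ[d/b](γ[v; MAX(f)→b](U)) → 3
  (R ⋈[b=d] ρ[d/b](γ[v; MAX(f)→b](U))) → 2

== RESULT ==
b | a | v | d
3 | 7 | r | 3
4 | 8 | t | 4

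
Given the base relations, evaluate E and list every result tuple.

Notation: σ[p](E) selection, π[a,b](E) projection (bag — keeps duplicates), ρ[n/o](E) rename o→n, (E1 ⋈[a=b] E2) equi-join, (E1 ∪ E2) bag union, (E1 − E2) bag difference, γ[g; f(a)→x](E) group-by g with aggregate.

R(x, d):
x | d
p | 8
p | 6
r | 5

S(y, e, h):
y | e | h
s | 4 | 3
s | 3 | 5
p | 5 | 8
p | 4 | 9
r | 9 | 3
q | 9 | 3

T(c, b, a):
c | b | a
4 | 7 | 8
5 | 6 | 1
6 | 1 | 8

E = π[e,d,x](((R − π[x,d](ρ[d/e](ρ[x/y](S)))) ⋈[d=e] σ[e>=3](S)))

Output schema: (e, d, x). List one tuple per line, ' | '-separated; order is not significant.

Per-node cardinality:
  R → 3
  S → 6
  ρ[x/y](S) → 6
  ρ[d/e](ρ[x/y](S)) → 6
  π[x,d](ρ[d/e](ρ[x/y](S))) → 6
  (R − π[x,d](ρ[d/e](ρ[x/y](S)))) → 3
  S → 6
  σ[e>=3](S) → 6
  ((R − π[x,d](ρ[d/e](ρ[x/y](S)))) ⋈[d=e] σ[e>=3](S)) → 1
  π[e,d,x](((R − π[x,d](ρ[d/e](ρ[x/y](S)))) ⋈[d=e] σ[e>=3](S))) → 1

== RESULT ==
e | d | x
5 | 5 | r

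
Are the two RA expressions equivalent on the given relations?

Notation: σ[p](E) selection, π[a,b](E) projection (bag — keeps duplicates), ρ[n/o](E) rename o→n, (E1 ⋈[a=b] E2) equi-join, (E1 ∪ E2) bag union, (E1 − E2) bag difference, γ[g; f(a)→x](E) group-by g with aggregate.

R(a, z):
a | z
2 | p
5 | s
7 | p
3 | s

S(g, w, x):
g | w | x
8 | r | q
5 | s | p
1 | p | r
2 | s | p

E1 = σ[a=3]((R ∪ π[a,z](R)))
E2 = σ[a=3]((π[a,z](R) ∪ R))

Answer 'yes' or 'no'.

E1 row counts bottom-up:
  R → 4
  R → 4
  π[a,z](R) → 4
  (R ∪ π[a,z](R)) → 8
  σ[a=3]((R ∪ π[a,z](R))) → 2
E2 row counts bottom-up:
  R → 4
  π[a,z](R) → 4
  R → 4
  (π[a,z](R) ∪ R) → 8
  σ[a=3]((π[a,z](R) ∪ R)) → 2

E1 and E2 produce the same multiset:
a | z
3 | s
3 | s

yes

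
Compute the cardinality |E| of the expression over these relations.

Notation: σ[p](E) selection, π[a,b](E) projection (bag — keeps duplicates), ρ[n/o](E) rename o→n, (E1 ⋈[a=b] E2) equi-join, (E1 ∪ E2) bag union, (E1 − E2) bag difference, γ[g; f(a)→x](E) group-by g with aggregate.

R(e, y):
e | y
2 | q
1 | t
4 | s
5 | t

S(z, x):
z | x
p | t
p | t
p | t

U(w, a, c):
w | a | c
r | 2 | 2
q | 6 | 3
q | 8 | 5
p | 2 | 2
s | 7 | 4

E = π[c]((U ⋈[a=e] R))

Subexpression sizes:
  U → 5
  R → 4
  (U ⋈[a=e] R) → 2
  π[c]((U ⋈[a=e] R)) → 2

|E| = 2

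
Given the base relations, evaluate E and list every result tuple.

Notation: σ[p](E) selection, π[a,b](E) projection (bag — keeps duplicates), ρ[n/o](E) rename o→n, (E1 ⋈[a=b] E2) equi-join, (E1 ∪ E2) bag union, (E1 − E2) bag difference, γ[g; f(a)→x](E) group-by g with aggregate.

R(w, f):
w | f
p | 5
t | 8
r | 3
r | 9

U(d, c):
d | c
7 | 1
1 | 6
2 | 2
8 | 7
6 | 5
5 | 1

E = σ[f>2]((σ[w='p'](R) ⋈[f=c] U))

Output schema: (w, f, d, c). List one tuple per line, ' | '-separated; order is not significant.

Per-node cardinality:
  R → 4
  σ[w='p'](R) → 1
  U → 6
  (σ[w='p'](R) ⋈[f=c] U) → 1
  σ[f>2]((σ[w='p'](R) ⋈[f=c] U)) → 1

== RESULT ==
w | f | d | c
p | 5 | 6 | 5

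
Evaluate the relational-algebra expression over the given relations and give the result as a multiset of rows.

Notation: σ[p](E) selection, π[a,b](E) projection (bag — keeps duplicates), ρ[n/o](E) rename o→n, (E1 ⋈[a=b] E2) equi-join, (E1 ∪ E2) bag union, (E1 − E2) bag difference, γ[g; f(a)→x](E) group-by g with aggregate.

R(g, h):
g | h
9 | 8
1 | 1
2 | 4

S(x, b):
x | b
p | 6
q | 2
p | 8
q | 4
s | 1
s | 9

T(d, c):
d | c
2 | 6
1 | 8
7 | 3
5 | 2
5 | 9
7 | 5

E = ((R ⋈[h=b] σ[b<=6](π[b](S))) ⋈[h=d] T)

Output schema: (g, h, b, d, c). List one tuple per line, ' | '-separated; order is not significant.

Subexpression sizes:
  R → 3
  S → 6
  π[b](S) → 6
  σ[b<=6](π[b](S)) → 4
  (R ⋈[h=b] σ[b<=6](π[b](S))) → 2
  T → 6
  ((R ⋈[h=b] σ[b<=6](π[b](S))) ⋈[h=d] T) → 1

== RESULT ==
g | h | b | d | c
1 | 1 | 1 | 1 | 8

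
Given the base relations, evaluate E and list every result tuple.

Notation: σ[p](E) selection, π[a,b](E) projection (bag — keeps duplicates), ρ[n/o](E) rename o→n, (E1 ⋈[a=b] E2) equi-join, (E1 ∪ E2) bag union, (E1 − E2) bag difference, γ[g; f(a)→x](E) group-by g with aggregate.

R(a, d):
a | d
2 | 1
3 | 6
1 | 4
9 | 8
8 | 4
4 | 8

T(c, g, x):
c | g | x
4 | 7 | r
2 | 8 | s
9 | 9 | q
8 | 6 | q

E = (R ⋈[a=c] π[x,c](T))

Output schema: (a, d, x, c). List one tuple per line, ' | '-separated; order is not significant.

Subexpression sizes:
  R → 6
  T → 4
  π[x,c](T) → 4
  (R ⋈[a=c] π[x,c](T)) → 4

== RESULT ==
a | d | x | c
2 | 1 | s | 2
4 | 8 | r | 4
8 | 4 | q | 8
9 | 8 | q | 9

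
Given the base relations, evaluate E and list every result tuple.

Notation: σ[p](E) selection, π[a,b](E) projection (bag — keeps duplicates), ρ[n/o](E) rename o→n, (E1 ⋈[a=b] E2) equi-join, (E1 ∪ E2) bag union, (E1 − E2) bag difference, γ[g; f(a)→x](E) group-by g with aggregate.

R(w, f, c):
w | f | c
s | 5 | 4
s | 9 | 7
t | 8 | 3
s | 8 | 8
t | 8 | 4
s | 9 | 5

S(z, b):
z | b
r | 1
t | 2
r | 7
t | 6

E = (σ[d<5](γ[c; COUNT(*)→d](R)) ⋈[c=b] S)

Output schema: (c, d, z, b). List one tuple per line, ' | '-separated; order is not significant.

Per-node cardinality:
  R → 6
  γ[c; COUNT(*)→d](R) → 5
  σ[d<5](γ[c; COUNT(*)→d](R)) → 5
  S → 4
  (σ[d<5](γ[c; COUNT(*)→d](R)) ⋈[c=b] S) → 1

== RESULT ==
c | d | z | b
7 | 1 | r | 7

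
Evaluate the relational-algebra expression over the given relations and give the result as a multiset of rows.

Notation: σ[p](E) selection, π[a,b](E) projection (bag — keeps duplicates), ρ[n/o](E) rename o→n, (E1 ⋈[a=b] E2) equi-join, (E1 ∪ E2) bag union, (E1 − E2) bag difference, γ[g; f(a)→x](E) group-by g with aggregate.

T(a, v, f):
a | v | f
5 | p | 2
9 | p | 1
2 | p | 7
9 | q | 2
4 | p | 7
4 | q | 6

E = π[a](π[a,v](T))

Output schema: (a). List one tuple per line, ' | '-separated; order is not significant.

Subexpression sizes:
  T → 6
  π[a,v](T) → 6
  π[a](π[a,v](T)) → 6

== RESULT ==
a
2
4
4
5
9
9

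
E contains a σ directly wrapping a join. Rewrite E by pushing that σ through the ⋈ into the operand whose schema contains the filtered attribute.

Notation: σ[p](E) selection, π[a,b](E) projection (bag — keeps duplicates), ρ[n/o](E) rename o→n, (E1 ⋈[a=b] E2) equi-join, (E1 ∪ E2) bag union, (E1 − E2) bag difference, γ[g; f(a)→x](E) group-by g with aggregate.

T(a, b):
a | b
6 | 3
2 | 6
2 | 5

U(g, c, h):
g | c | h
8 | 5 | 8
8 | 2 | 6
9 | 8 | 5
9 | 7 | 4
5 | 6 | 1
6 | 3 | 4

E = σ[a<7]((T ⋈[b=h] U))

σ filters on a, owned by the left side.
E' = (σ[a<7](T) ⋈[b=h] U)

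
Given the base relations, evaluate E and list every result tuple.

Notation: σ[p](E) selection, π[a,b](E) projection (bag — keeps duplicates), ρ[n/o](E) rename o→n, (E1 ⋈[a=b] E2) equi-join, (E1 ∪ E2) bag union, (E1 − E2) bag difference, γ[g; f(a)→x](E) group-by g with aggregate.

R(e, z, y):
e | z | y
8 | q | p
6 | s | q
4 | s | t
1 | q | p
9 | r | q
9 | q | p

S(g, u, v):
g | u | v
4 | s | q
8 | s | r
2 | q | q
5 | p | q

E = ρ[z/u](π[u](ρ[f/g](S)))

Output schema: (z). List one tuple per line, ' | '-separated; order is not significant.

Per-node cardinality:
  S → 4
  ρ[f/g](S) → 4
  π[u](ρ[f/g](S)) → 4
  ρ[z/u](π[u](ρ[f/g](S))) → 4

== RESULT ==
z
p
q
s
s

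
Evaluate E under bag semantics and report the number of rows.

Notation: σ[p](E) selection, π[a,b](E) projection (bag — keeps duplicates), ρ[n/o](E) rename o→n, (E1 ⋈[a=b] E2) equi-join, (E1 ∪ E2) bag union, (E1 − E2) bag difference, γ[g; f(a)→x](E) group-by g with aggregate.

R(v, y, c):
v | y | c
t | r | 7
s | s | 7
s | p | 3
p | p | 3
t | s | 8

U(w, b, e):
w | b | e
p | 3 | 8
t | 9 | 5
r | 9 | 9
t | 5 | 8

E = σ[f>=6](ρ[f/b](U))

Row counts bottom-up:
  U → 4
  ρ[f/b](U) → 4
  σ[f>=6](ρ[f/b](U)) → 2

|E| = 2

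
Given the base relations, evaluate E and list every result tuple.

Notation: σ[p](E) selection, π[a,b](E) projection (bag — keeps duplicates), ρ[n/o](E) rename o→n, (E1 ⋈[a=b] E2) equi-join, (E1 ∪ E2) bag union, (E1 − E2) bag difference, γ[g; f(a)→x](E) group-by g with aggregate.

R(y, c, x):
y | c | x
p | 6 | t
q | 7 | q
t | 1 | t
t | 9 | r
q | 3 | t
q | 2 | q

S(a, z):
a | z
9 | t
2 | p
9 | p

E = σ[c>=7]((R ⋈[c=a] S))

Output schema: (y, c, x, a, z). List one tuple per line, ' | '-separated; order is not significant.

Row counts bottom-up:
  R → 6
  S → 3
  (R ⋈[c=a] S) → 3
  σ[c>=7]((R ⋈[c=a] S)) → 2

== RESULT ==
y | c | x | a | z
t | 9 | r | 9 | p
t | 9 | r | 9 | t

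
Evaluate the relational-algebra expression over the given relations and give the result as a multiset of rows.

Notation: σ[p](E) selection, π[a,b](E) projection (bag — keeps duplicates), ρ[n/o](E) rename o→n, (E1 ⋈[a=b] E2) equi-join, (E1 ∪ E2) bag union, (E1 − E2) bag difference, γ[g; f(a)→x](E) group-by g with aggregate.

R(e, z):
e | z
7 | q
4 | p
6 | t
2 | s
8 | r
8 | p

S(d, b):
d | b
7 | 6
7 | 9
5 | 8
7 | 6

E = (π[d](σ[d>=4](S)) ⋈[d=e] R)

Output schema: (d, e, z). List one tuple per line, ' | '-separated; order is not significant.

Row counts bottom-up:
  S → 4
  σ[d>=4](S) → 4
  π[d](σ[d>=4](S)) → 4
  R → 6
  (π[d](σ[d>=4](S)) ⋈[d=e] R) → 3

== RESULT ==
d | e | z
7 | 7 | q
7 | 7 | q
7 | 7 | q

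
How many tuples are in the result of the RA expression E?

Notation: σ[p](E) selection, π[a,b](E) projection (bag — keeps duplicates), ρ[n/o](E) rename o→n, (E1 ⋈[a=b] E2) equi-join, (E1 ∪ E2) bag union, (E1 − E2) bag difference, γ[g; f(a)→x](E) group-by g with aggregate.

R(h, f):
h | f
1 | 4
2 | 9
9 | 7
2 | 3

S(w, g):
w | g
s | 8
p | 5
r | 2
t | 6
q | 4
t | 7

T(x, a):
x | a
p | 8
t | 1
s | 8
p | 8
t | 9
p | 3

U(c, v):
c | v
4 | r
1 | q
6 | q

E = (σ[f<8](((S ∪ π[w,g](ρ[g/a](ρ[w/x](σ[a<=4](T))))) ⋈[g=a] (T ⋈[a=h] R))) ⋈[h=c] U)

Row counts bottom-up:
  S → 6
  T → 6
  σ[a<=4](T) → 2
  ρ[w/x](σ[a<=4](T)) → 2
  ρ[g/a](ρ[w/x](σ[a<=4](T))) → 2
  π[w,g](ρ[g/a](ρ[w/x](σ[a<=4](T)))) → 2
  (S ∪ π[w,g](ρ[g/a](ρ[w/x](σ[a<=4](T))))) → 8
  T → 6
  R → 4
  (T ⋈[a=h] R) → 2
  ((S ∪ π[w,g](ρ[g/a](ρ[w/x](σ[a<=4](T))))) ⋈[g=a] (T ⋈[a=h] R)) → 1
  σ[f<8](((S ∪ π[w,g](ρ[g/a](ρ[w/x](σ[a<=4](T))))) ⋈[g=a] (T ⋈[a=h] R))) → 1
  U → 3
  (σ[f<8](((S ∪ π[w,g](ρ[g/a](ρ[w/x](σ[a<=4](T))))) ⋈[g=a] (T ⋈[a=h] R))) ⋈[h=c] U) → 1

|E| = 1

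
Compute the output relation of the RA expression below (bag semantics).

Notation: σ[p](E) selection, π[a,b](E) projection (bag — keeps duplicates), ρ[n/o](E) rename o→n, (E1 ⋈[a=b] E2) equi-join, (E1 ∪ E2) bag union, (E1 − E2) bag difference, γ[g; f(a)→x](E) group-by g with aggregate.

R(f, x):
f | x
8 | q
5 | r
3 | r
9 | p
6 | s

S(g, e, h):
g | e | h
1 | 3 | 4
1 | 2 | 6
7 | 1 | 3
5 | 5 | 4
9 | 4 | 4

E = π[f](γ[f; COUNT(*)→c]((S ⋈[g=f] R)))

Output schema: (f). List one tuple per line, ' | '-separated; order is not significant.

Stepwise |·|:
  S → 5
  R → 5
  (S ⋈[g=f] R) → 2
  γ[f; COUNT(*)→c]((S ⋈[g=f] R)) → 2
  π[f](γ[f; COUNT(*)→c]((S ⋈[g=f] R))) → 2

== RESULT ==
f
5
9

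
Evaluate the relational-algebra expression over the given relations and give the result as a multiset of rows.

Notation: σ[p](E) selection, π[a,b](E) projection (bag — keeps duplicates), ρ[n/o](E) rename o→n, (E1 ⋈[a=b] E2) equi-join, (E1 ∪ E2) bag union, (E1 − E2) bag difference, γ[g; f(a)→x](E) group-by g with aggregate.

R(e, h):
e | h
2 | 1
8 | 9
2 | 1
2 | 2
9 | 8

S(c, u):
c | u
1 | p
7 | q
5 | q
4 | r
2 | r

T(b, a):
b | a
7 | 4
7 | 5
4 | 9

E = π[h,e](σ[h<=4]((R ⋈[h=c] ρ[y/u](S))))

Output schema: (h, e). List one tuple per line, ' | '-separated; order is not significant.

Subexpression sizes:
  R → 5
  S → 5
  ρ[y/u](S) → 5
  (R ⋈[h=c] ρ[y/u](S)) → 3
  σ[h<=4]((R ⋈[h=c] ρ[y/u](S))) → 3
  π[h,e](σ[h<=4]((R ⋈[h=c] ρ[y/u](S)))) → 3

== RESULT ==
h | e
1 | 2
1 | 2
2 | 2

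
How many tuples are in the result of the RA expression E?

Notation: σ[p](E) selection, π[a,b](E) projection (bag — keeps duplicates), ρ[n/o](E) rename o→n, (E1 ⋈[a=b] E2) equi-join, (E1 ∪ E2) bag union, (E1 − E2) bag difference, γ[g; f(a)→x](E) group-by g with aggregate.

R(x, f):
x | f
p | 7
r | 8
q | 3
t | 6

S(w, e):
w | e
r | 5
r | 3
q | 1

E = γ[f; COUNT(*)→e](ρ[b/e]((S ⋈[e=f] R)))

Per-node cardinality:
  S → 3
  R → 4
  (S ⋈[e=f] R) → 1
  ρ[b/e]((S ⋈[e=f] R)) → 1
  γ[f; COUNT(*)→e](ρ[b/e]((S ⋈[e=f] R))) → 1

|E| = 1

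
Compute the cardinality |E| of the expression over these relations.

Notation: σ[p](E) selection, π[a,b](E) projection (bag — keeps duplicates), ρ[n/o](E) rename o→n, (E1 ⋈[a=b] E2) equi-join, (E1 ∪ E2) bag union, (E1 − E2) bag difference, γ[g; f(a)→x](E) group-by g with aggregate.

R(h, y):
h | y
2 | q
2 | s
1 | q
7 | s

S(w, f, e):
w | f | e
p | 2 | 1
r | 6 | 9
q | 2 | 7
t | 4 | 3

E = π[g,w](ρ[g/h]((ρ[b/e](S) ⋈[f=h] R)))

Row counts bottom-up:
  S → 4
  ρ[b/e](S) → 4
  R → 4
  (ρ[b/e](S) ⋈[f=h] R) → 4
  ρ[g/h]((ρ[b/e](S) ⋈[f=h] R)) → 4
  π[g,w](ρ[g/h]((ρ[b/e](S) ⋈[f=h] R))) → 4

|E| = 4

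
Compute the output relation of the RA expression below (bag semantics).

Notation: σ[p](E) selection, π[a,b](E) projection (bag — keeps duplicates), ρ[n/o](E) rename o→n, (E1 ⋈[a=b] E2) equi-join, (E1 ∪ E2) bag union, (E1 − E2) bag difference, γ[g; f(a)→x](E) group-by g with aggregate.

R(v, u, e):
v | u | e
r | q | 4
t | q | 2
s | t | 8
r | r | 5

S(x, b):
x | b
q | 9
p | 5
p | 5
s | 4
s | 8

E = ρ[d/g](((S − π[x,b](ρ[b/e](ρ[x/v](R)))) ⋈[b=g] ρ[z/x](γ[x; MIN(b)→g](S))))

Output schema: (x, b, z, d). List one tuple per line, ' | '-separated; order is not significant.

Subexpression sizes:
  S → 5
  R → 4
  ρ[x/v](R) → 4
  ρ[b/e](ρ[x/v](R)) → 4
  π[x,b](ρ[b/e](ρ[x/v](R))) → 4
  (S − π[x,b](ρ[b/e](ρ[x/v](R)))) → 4
  S → 5
  γ[x; MIN(b)→g](S) → 3
  ρ[z/x](γ[x; MIN(b)→g](S)) → 3
  ((S − π[x,b](ρ[b/e](ρ[x/v](R)))) ⋈[b=g] ρ[z/x](γ[x; MIN(b)→g](S))) → 4
  ρ[d/g](((S − π[x,b](ρ[b/e](ρ[x/v](R)))) ⋈[b=g] ρ[z/x](γ[x; MIN(b)→g](S)))) → 4

== RESULT ==
x | b | z | d
p | 5 | p | 5
p | 5 | p | 5
q | 9 | q | 9
s | 4 | s | 4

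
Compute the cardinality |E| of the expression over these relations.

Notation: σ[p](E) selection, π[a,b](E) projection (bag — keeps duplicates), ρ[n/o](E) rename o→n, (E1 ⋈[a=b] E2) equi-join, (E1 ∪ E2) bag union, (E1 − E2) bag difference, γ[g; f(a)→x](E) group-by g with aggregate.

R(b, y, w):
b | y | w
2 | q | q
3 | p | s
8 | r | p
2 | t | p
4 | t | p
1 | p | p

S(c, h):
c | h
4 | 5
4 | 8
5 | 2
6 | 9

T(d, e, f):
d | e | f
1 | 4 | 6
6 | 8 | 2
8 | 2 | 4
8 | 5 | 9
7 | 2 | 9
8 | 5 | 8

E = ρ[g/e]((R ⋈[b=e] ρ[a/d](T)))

Subexpression sizes:
  R → 6
  T → 6
  ρ[a/d](T) → 6
  (R ⋈[b=e] ρ[a/d](T)) → 6
  ρ[g/e]((R ⋈[b=e] ρ[a/d](T))) → 6

|E| = 6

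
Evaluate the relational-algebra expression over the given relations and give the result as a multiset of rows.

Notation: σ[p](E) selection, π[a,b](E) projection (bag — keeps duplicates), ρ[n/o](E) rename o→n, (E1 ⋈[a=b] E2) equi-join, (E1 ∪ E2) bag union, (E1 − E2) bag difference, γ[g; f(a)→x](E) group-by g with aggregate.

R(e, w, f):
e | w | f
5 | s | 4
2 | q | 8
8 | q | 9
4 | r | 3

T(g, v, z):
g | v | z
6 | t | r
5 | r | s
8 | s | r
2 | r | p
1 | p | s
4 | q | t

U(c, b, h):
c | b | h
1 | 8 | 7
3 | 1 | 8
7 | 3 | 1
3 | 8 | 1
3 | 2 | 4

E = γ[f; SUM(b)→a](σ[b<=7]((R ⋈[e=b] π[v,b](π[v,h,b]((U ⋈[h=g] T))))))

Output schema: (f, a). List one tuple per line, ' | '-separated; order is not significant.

Subexpression sizes:
  R → 4
  U → 5
  T → 6
  (U ⋈[h=g] T) → 4
  π[v,h,b]((U ⋈[h=g] T)) → 4
  π[v,b](π[v,h,b]((U ⋈[h=g] T))) → 4
  (R ⋈[e=b] π[v,b](π[v,h,b]((U ⋈[h=g] T)))) → 2
  σ[b<=7]((R ⋈[e=b] π[v,b](π[v,h,b]((U ⋈[h=g] T))))) → 1
  γ[f; SUM(b)→a](σ[b<=7]((R ⋈[e=b] π[v,b](π[v,h,b]((U ⋈[h=g] T)))))) → 1

== RESULT ==
f | a
8 | 2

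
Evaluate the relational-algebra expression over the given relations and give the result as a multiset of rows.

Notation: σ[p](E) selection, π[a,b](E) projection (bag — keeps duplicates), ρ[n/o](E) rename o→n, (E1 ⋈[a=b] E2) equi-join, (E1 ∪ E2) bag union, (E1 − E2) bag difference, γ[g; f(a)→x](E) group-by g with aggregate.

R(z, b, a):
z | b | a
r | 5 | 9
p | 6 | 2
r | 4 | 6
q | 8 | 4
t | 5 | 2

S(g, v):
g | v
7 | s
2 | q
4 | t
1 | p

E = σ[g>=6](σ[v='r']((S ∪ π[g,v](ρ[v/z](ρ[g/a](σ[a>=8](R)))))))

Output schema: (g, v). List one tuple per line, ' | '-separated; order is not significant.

Stepwise |·|:
  S → 4
  R → 5
  σ[a>=8](R) → 1
  ρ[g/a](σ[a>=8](R)) → 1
  ρ[v/z](ρ[g/a](σ[a>=8](R))) → 1
  π[g,v](ρ[v/z](ρ[g/a](σ[a>=8](R)))) → 1
  (S ∪ π[g,v](ρ[v/z](ρ[g/a](σ[a>=8](R))))) → 5
  σ[v='r']((S ∪ π[g,v](ρ[v/z](ρ[g/a](σ[a>=8](R)))))) → 1
  σ[g>=6](σ[v='r']((S ∪ π[g,v](ρ[v/z](ρ[g/a](σ[a>=8](R))))))) → 1

== RESULT ==
g | v
9 | r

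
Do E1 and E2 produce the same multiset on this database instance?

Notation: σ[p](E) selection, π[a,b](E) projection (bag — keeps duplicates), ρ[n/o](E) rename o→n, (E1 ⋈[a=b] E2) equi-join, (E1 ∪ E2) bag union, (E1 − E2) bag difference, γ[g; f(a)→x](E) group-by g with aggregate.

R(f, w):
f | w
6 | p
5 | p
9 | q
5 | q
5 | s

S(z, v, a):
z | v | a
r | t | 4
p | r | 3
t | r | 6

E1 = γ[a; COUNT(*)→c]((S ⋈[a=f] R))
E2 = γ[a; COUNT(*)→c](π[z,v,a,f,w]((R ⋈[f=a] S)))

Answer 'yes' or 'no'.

E1 per-node cardinality:
  S → 3
  R → 5
  (S ⋈[a=f] R) → 1
  γ[a; COUNT(*)→c]((S ⋈[a=f] R)) → 1
E2 per-node cardinality:
  R → 5
  S → 3
  (R ⋈[f=a] S) → 1
  π[z,v,a,f,w]((R ⋈[f=a] S)) → 1
  γ[a; COUNT(*)→c](π[z,v,a,f,w]((R ⋈[f=a] S))) → 1

E1 and E2 produce the same multiset:
a | c
6 | 1

yes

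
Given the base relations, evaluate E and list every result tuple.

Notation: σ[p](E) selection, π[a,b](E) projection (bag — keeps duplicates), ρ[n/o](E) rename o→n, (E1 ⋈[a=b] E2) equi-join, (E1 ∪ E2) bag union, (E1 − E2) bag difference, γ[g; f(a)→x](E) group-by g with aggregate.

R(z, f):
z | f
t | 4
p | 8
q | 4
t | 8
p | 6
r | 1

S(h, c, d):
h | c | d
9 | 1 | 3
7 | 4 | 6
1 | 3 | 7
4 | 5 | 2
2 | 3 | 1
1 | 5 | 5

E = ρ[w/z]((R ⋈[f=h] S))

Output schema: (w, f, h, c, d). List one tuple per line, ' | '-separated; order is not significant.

Subexpression sizes:
  R → 6
  S → 6
  (R ⋈[f=h] S) → 4
  ρ[w/z]((R ⋈[f=h] S)) → 4

== RESULT ==
w | f | h | c | d
q | 4 | 4 | 5 | 2
r | 1 | 1 | 3 | 7
r | 1 | 1 | 5 | 5
t | 4 | 4 | 5 | 2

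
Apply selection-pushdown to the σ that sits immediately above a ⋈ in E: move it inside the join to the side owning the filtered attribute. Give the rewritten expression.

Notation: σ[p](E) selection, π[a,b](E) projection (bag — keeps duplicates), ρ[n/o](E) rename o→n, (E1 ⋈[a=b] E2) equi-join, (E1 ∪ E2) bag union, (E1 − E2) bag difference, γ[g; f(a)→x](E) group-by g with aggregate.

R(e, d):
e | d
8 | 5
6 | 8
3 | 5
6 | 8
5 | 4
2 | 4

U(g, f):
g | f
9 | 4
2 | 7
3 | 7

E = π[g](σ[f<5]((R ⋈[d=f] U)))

σ filters on f, owned by the right side.
E' = π[g]((R ⋈[d=f] σ[f<5](U)))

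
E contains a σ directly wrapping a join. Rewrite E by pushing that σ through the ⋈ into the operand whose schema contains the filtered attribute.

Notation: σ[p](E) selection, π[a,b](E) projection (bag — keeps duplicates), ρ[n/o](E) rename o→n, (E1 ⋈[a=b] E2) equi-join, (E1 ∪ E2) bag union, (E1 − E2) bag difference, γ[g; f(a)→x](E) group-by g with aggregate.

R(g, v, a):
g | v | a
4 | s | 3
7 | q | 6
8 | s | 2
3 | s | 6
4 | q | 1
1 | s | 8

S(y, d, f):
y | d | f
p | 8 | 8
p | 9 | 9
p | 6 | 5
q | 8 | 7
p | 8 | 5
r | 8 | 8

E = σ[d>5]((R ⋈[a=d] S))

σ filters on d, owned by the right side.
E' = (R ⋈[a=d] σ[d>5](S))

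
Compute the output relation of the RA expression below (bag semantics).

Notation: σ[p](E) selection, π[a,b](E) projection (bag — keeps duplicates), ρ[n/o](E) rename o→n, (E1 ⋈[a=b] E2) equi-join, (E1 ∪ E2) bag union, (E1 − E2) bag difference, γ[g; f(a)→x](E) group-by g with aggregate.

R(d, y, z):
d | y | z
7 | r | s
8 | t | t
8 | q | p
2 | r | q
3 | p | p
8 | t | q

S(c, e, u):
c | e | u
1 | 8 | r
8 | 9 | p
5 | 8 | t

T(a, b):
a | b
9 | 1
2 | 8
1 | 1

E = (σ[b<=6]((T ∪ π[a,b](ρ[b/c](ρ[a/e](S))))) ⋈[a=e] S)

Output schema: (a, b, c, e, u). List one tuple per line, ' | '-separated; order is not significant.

Subexpression sizes:
  T → 3
  S → 3
  ρ[a/e](S) → 3
  ρ[b/c](ρ[a/e](S)) → 3
  π[a,b](ρ[b/c](ρ[a/e](S))) → 3
  (T ∪ π[a,b](ρ[b/c](ρ[a/e](S)))) → 6
  σ[b<=6]((T ∪ π[a,b](ρ[b/c](ρ[a/e](S))))) → 4
  S → 3
  (σ[b<=6]((T ∪ π[a,b](ρ[b/c](ρ[a/e](S))))) ⋈[a=e] S) → 5

== RESULT ==
a | b | c | e | u
8 | 1 | 1 | 8 | r
8 | 1 | 5 | 8 | t
8 | 5 | 1 | 8 | r
8 | 5 | 5 | 8 | t
9 | 1 | 8 | 9 | p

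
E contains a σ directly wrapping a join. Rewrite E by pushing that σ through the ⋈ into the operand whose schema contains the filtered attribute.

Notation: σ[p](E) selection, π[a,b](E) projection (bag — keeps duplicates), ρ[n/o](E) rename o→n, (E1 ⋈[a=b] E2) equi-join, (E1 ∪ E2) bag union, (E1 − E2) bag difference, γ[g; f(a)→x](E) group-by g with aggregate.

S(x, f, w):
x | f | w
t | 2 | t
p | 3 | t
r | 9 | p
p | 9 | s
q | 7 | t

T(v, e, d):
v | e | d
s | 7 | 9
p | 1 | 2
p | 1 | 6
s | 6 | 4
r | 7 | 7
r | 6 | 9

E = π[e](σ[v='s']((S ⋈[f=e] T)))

σ filters on v, owned by the right side.
E' = π[e]((S ⋈[f=e] σ[v='s'](T)))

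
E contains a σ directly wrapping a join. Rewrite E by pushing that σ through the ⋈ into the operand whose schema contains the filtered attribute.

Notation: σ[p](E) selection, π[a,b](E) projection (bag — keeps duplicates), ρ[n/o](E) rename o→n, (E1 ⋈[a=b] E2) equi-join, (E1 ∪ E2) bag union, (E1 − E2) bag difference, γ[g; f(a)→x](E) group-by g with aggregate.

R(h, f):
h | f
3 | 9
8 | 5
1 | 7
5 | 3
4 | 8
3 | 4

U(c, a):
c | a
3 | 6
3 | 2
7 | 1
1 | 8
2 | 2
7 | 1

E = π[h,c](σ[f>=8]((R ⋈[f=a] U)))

σ filters on f, owned by the left side.
E' = π[h,c]((σ[f>=8](R) ⋈[f=a] U))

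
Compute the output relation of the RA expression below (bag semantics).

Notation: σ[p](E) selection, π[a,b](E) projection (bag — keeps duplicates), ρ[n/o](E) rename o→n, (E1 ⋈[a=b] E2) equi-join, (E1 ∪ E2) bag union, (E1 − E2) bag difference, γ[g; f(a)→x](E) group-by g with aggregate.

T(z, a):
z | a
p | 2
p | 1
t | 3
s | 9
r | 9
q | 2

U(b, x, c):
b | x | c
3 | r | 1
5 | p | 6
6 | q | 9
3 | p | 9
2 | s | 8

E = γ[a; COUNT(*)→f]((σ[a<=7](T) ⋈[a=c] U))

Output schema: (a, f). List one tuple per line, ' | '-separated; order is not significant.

Subexpression sizes:
  T → 6
  σ[a<=7](T) → 4
  U → 5
  (σ[a<=7](T) ⋈[a=c] U) → 1
  γ[a; COUNT(*)→f]((σ[a<=7](T) ⋈[a=c] U)) → 1

== RESULT ==
a | f
1 | 1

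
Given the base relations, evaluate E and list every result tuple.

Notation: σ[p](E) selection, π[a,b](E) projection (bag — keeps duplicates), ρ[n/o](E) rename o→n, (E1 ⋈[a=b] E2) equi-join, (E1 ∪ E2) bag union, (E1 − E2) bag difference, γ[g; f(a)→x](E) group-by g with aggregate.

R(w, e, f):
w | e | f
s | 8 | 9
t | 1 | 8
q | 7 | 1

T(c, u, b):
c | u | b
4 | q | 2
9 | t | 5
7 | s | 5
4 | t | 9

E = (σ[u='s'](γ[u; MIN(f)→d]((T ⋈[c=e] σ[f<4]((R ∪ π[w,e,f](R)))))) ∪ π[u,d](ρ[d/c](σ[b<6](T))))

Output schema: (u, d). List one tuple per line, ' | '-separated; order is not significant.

Row counts bottom-up:
  T → 4
  R → 3
  R → 3
  π[w,e,f](R) → 3
  (R ∪ π[w,e,f](R)) → 6
  σ[f<4]((R ∪ π[w,e,f](R))) → 2
  (T ⋈[c=e] σ[f<4]((R ∪ π[w,e,f](R)))) → 2
  γ[u; MIN(f)→d]((T ⋈[c=e] σ[f<4]((R ∪ π[w,e,f](R))))) → 1
  σ[u='s'](γ[u; MIN(f)→d]((T ⋈[c=e] σ[f<4]((R ∪ π[w,e,f](R)))))) → 1
  T → 4
  σ[b<6](T) → 3
  ρ[d/c](σ[b<6](T)) → 3
  π[u,d](ρ[d/c](σ[b<6](T))) → 3
  (σ[u='s'](γ[u; MIN(f)→d]((T ⋈[c=e] σ[f<4]((R ∪ π[w,e,f](R)))))) ∪ π[u,d](ρ[d/c](σ[b<6](T)))) → 4

== RESULT ==
u | d
q | 4
s | 1
s | 7
t | 9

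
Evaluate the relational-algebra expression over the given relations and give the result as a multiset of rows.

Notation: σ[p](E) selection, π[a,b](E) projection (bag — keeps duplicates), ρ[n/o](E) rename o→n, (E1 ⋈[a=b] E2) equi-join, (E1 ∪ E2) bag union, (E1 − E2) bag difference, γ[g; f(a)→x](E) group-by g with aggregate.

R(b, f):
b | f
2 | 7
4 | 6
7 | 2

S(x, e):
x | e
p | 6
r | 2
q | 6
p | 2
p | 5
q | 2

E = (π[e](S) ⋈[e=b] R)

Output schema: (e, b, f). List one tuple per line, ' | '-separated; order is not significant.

Row counts bottom-up:
  S → 6
  π[e](S) → 6
  R → 3
  (π[e](S) ⋈[e=b] R) → 3

== RESULT ==
e | b | f
2 | 2 | 7
2 | 2 | 7
2 | 2 | 7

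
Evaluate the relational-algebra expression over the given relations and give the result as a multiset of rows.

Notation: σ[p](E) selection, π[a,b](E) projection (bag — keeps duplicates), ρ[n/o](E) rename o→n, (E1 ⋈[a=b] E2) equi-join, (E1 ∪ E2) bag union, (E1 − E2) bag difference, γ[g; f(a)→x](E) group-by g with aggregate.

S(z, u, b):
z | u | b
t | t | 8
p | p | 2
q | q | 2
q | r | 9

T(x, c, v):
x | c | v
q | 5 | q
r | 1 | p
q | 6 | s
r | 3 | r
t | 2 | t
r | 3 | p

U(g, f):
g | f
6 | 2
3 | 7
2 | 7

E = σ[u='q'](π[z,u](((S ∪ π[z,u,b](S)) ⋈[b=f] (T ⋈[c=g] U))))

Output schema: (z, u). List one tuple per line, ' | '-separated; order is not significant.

Stepwise |·|:
  S → 4
  S → 4
  π[z,u,b](S) → 4
  (S ∪ π[z,u,b](S)) → 8
  T → 6
  U → 3
  (T ⋈[c=g] U) → 4
  ((S ∪ π[z,u,b](S)) ⋈[b=f] (T ⋈[c=g] U)) → 4
  π[z,u](((S ∪ π[z,u,b](S)) ⋈[b=f] (T ⋈[c=g] U))) → 4
  σ[u='q'](π[z,u](((S ∪ π[z,u,b](S)) ⋈[b=f] (T ⋈[c=g] U)))) → 2

== RESULT ==
z | u
q | q
q | q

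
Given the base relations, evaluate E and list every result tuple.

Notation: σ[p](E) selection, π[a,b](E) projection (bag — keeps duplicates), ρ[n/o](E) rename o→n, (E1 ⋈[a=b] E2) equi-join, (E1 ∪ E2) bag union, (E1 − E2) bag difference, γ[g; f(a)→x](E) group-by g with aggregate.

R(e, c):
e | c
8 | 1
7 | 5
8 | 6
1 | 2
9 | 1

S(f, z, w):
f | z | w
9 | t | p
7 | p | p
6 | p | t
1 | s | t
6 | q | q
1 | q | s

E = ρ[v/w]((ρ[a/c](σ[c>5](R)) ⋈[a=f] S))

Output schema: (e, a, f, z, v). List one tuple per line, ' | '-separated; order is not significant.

Subexpression sizes:
  R → 5
  σ[c>5](R) → 1
  ρ[a/c](σ[c>5](R)) → 1
  S → 6
  (ρ[a/c](σ[c>5](R)) ⋈[a=f] S) → 2
  ρ[v/w]((ρ[a/c](σ[c>5](R)) ⋈[a=f] S)) → 2

== RESULT ==
e | a | f | z | v
8 | 6 | 6 | p | t
8 | 6 | 6 | q | q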